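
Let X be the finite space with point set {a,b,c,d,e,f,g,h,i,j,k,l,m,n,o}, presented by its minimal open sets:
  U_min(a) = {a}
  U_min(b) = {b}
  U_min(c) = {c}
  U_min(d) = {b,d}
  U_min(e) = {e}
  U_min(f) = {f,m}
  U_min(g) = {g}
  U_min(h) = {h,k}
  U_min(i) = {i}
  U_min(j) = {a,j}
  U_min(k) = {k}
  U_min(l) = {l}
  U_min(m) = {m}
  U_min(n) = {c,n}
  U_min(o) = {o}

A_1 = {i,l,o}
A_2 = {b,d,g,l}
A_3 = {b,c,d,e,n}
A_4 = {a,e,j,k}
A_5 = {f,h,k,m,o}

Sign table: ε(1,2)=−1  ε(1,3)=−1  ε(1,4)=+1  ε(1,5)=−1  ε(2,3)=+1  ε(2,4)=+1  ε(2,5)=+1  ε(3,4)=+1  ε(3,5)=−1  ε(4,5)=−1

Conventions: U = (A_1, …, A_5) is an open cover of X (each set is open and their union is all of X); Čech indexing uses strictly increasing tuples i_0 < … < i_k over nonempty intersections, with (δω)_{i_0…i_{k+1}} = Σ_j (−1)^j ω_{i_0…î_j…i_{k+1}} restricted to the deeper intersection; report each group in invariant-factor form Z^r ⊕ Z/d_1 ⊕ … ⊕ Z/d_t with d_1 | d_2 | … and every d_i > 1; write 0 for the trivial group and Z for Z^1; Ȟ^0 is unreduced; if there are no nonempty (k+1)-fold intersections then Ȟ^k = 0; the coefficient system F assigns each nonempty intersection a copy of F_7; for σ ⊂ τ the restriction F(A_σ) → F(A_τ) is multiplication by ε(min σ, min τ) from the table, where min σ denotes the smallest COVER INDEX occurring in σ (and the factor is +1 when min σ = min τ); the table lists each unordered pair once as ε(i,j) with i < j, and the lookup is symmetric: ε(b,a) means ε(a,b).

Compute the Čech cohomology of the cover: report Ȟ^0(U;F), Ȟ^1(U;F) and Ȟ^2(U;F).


nonempty overlaps:
  A12={l} A15={o} A23={b,d} A34={e} A45={k}
C dims 5,5; δ0: rk_F7 5
degree 0: 5−5−0 = 0 → Ȟ^0 ≅ 0
degree 1: 5−0−5 = 0 → Ȟ^1 ≅ 0
degree 2: 0−0−0 = 0 → Ȟ^2 ≅ 0

Ȟ^0 = 0; Ȟ^1 = 0; Ȟ^2 = 0


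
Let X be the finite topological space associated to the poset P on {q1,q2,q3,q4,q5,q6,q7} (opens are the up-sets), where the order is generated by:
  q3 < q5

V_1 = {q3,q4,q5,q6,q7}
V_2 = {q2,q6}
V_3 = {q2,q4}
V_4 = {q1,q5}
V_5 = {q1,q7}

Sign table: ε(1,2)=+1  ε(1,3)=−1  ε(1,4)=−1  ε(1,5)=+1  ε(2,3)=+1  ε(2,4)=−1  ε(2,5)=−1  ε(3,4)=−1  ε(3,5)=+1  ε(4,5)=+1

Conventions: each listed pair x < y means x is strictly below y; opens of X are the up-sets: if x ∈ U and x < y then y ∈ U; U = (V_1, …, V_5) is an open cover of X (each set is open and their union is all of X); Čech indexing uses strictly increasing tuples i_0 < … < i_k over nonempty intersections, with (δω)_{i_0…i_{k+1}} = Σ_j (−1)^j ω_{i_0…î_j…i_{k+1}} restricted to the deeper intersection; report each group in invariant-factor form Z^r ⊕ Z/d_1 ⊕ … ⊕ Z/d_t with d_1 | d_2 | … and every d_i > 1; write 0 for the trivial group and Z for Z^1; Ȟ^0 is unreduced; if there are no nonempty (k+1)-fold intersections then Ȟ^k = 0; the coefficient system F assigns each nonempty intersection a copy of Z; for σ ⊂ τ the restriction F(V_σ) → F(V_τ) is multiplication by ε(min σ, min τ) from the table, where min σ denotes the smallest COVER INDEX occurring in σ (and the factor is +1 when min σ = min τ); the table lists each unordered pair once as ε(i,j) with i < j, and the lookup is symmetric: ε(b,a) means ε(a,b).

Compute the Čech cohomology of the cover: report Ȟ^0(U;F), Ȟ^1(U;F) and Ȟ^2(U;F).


nerve of the cover:
  V12={q6} V13={q4} V14={q5} V15={q7} V23={q2} V45={q1}
C dims 5,6; δ0: rk 5, SNF 1^4·2
Ȟ^0 = (5 − 5) − 0 = 0, so Ȟ^0 ≅ 0
Ȟ^1 = (6 − 0) − 5 = 1 plus torsion [2], so Ȟ^1 ≅ Z ⊕ Z/2
Ȟ^2 = (0 − 0) − 0 = 0, so Ȟ^2 ≅ 0

Ȟ^0 = 0, Ȟ^1 = Z ⊕ Z/2 and Ȟ^2 = 0


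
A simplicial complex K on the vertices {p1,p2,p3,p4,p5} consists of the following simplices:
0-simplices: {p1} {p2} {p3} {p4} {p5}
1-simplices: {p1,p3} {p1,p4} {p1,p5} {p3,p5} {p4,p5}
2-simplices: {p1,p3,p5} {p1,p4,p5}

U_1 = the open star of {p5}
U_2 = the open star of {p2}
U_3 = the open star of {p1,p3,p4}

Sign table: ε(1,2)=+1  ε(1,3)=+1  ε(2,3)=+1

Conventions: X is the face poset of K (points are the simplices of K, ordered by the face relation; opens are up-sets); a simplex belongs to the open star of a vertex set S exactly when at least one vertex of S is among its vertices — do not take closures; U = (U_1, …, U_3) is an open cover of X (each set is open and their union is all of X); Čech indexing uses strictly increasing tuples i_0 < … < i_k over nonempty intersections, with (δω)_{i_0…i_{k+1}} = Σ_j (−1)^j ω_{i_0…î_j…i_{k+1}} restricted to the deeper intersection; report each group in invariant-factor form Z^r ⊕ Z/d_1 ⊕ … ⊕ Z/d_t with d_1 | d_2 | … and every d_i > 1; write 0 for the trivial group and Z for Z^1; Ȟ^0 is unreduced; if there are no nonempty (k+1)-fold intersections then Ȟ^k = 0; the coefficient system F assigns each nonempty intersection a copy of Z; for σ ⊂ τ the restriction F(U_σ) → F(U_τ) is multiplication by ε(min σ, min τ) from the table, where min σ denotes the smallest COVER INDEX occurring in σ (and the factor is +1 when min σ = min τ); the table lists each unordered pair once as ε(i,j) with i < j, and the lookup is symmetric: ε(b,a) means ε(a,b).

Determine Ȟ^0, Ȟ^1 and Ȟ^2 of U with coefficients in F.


nonempty overlaps:
  U1={{p5},{p1,p5},{p3,p5},{p4,p5},{p1,p3,p5},{p1,p4,p5}} U2={{p2}} U3={{p1},{p3},{p4},{p1,p3},{p1,p4},{p1,p5},{p3,p5},{p4,p5},{p1,p3,p5},{p1,p4,p5}}
  U13={{p1,p5},{p3,p5},{p4,p5},{p1,p3,p5},{p1,p4,p5}}
C dims 3,1; δ0: rk 1, SNF 1^1
degree 0: 3−1−0 = 2 → Ȟ^0 ≅ Z^2
degree 1: 1−0−1 = 0 → Ȟ^1 ≅ 0
degree 2: 0−0−0 = 0 → Ȟ^2 ≅ 0

Ȟ^0(U;F) ≅ Z^2; Ȟ^1(U;F) ≅ 0; Ȟ^2(U;F) ≅ 0


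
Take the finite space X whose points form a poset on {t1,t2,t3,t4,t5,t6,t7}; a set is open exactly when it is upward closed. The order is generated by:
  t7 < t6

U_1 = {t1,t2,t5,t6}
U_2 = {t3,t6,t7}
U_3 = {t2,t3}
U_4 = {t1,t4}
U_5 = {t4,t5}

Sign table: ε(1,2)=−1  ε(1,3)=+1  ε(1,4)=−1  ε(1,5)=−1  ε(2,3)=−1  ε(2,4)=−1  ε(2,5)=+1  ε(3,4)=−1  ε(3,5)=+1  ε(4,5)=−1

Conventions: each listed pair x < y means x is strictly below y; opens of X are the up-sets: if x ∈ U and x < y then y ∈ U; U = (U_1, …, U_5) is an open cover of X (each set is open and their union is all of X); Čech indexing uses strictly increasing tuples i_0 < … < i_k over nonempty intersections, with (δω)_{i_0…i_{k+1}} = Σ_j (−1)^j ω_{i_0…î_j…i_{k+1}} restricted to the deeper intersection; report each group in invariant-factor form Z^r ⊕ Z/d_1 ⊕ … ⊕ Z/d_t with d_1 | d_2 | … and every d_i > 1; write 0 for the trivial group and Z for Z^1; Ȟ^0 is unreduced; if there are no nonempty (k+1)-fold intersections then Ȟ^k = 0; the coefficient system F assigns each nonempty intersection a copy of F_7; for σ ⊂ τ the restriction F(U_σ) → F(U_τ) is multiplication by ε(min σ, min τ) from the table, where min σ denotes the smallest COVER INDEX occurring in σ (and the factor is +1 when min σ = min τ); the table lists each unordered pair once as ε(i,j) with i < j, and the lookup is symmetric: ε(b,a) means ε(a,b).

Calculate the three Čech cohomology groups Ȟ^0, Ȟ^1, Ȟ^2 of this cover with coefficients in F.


Ȟ^0 = 0,  Ȟ^1 = Z/7,  Ȟ^2 = 0

nerve simplices:
  U12={t6} U13={t2} U14={t1} U15={t5} U23={t3} U45={t4}
C dims 5,6; δ0: rk_F7 5
degree 0: 5−5−0 = 0 → Ȟ^0 ≅ 0
degree 1: 6−0−5 = 1 → Ȟ^1 ≅ Z/7
degree 2: 0−0−0 = 0 → Ȟ^2 ≅ 0


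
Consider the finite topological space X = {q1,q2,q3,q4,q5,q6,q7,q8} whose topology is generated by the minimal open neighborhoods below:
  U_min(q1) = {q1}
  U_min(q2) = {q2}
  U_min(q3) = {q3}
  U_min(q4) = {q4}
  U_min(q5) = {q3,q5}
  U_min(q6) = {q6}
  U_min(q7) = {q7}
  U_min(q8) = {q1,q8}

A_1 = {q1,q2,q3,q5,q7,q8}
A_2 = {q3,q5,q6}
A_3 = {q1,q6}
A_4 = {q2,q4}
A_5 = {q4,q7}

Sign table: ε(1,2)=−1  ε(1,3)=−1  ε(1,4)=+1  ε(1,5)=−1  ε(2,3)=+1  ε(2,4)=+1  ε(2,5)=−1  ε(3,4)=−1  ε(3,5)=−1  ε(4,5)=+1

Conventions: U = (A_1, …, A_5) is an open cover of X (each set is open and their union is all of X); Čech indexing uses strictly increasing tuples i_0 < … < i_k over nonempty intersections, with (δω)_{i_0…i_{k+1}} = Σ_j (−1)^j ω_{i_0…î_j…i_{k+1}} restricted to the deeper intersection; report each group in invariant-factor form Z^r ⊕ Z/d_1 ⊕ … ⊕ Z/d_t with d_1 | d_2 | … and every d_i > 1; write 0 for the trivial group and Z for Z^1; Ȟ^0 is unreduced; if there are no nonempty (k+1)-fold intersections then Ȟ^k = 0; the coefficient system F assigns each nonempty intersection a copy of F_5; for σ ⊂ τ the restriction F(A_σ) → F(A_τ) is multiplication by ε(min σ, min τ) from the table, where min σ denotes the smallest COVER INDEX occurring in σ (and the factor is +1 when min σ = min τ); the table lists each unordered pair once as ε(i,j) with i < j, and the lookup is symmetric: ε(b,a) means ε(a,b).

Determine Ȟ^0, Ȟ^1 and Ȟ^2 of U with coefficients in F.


Ȟ^0 ≅ 0; Ȟ^1 ≅ Z/5; Ȟ^2 ≅ 0

nerve of the cover:
  A12={q3,q5} A13={q1} A14={q2} A15={q7} A23={q6} A45={q4}
C dims 5,6; δ0: rk_F5 5
Ȟ^0 = (5 − 5) − 0 = 0, so Ȟ^0 ≅ 0
Ȟ^1 = (6 − 0) − 5 = 1, so Ȟ^1 ≅ Z/5
Ȟ^2 = (0 − 0) − 0 = 0, so Ȟ^2 ≅ 0


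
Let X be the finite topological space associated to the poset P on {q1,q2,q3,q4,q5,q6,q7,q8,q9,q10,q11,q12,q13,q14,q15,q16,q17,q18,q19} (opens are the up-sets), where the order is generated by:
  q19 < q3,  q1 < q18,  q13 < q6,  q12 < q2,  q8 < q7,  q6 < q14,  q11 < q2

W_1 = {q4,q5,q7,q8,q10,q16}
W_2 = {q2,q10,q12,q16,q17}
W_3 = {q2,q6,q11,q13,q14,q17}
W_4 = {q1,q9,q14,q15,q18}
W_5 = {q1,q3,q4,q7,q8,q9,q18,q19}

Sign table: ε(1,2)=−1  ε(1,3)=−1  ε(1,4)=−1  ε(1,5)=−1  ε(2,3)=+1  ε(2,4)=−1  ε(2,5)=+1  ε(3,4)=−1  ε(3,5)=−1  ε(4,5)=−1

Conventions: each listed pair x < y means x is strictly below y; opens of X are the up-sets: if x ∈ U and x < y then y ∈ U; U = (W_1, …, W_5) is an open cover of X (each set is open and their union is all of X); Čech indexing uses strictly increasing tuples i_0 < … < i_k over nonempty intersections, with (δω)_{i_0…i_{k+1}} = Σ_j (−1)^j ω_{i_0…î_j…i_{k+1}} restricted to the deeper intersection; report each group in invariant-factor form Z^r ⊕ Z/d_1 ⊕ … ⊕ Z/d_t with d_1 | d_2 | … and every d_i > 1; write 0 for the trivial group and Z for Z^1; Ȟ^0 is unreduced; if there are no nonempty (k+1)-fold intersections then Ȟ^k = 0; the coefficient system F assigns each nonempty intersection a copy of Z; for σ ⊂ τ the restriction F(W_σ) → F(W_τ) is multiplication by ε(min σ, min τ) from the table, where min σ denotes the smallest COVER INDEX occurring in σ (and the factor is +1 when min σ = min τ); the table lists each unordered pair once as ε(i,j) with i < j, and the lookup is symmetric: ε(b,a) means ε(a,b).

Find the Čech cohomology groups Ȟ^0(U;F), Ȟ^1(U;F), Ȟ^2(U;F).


Ȟ^0(U;F) ≅ Z; Ȟ^1(U;F) ≅ Z; Ȟ^2(U;F) ≅ 0

nerve simplices:
  W12={q10,q16} W15={q4,q7,q8} W23={q2,q17} W34={q14} W45={q1,q9,q18}
C dims 5,5; δ0: rk 4, SNF 1^4
degree 0: 5−4−0 = 1 → Ȟ^0 ≅ Z
degree 1: 5−0−4 = 1 → Ȟ^1 ≅ Z
degree 2: 0−0−0 = 0 → Ȟ^2 ≅ 0


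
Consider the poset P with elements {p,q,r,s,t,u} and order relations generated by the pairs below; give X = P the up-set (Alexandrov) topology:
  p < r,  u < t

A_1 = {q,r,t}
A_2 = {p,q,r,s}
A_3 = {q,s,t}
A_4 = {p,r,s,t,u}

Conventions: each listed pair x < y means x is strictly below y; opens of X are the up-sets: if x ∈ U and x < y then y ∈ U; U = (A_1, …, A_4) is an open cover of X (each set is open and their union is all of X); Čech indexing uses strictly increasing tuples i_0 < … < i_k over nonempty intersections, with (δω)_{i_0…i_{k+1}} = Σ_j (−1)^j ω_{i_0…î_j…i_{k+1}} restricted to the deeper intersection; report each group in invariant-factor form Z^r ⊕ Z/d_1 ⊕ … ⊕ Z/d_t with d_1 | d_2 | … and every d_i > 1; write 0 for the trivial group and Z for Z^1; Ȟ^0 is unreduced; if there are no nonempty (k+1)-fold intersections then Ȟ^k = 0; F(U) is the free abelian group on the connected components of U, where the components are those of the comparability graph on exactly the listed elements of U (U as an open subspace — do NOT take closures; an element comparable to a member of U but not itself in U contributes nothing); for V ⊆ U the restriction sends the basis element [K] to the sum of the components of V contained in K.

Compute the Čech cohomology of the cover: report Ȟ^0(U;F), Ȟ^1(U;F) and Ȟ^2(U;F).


nonempty overlaps:
  A12={q,r} A13={q,t} A14={r,t} A23={q,s} A24={p,r,s} A34={s,t}
  A123={q} A124={r} A134={t} A234={s}
components per intersection:
  A1: {q} {r} {t}
  A2: {p,r} {q} {s}
  A3: {q} {s} {t}
  A4: {p,r} {s} {t,u}
  A12: {q} {r}
  A13: {q} {t}
  A14: {r} {t}
  A23: {q} {s}
  A24: {p,r} {s}
  A34: {s} {t}
  A123: {q}
  A124: {r}
  A134: {t}
  A234: {s}
C dims 12,12,4; δ0: rk 8, SNF 1^8; δ1: rk 4, SNF 1^4
degree 0: 12−8−0 = 4 → Ȟ^0 ≅ Z^4
degree 1: 12−4−8 = 0 → Ȟ^1 ≅ 0
degree 2: 4−0−4 = 0 → Ȟ^2 ≅ 0

Ȟ^0 ≅ Z^4; Ȟ^1 ≅ 0; Ȟ^2 ≅ 0


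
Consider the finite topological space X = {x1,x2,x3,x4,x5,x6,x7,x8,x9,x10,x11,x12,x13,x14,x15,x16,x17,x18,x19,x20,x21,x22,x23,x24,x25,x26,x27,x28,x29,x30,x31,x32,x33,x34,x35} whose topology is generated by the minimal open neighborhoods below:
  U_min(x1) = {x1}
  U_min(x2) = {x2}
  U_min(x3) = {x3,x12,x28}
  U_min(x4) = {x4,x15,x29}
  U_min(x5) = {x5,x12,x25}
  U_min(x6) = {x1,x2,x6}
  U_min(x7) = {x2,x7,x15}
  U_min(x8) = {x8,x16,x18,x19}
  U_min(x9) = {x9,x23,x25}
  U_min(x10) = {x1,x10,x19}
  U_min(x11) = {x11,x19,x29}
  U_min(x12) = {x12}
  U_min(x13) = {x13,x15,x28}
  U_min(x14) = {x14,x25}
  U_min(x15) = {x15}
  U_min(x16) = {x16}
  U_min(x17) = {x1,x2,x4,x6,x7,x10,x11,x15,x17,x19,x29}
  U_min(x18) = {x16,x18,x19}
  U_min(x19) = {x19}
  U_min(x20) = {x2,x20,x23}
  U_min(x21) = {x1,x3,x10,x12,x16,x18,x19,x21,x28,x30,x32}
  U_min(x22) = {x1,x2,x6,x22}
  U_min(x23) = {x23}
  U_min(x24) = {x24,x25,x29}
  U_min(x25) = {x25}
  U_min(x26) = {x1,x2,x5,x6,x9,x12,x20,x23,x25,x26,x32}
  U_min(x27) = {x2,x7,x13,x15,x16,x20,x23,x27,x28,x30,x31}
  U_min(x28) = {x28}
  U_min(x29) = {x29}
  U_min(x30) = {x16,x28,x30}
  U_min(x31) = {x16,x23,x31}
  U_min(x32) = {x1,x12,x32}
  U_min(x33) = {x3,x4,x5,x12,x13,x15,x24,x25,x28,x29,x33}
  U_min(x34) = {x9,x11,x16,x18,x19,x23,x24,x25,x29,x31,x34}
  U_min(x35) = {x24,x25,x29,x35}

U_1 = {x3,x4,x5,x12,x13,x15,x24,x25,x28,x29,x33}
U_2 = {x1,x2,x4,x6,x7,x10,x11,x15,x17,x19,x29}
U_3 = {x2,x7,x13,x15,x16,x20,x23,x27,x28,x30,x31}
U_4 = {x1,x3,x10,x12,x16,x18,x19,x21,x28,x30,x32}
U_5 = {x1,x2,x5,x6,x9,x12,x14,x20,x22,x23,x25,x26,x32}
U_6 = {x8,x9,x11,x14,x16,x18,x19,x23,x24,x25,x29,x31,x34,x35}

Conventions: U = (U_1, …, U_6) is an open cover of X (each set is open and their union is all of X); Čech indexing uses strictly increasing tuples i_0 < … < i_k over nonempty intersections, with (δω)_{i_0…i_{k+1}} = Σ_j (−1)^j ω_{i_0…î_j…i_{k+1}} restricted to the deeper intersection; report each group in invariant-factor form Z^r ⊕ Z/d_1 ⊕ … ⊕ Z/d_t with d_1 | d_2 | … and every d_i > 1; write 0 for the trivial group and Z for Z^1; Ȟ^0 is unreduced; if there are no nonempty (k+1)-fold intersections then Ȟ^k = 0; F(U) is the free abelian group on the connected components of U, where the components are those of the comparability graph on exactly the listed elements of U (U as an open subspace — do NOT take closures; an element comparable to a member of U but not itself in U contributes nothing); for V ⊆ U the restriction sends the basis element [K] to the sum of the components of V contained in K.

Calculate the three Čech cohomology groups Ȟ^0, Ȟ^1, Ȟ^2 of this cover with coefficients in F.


Ȟ^0 = Z, Ȟ^1 = 0 and Ȟ^2 = Z/2

nerve simplices:
  U12={x4,x15,x29} U13={x13,x15,x28} U14={x3,x12,x28} U15={x5,x12,x25} U16={x24,x25,x29} U23={x2,x7,x15} U24={x1,x10,x19} U25={x1,x2,x6} U26={x11,x19,x29} U34={x16,x28,x30} U35={x2,x20,x23} U36={x16,x23,x31} U45={x1,x12,x32} U46={x16,x18,x19} U56={x9,x14,x23,x25}
  U123={x15} U126={x29} U134={x28} U145={x12} U156={x25} U235={x2} U245={x1} U246={x19} U346={x16} U356={x23}
components per intersection:
  U1: {x3,x4,x5,x12,x13,x15,x24,x25,x28,x29,x33}
  U2: {x1,x2,x4,x6,x7,x10,x11,x15,x17,x19,x29}
  U3: {x2,x7,x13,x15,x16,x20,x23,x27,x28,x30,x31}
  U4: {x1,x3,x10,x12,x16,x18,x19,x21,x28,x30,x32}
  U5: {x1,x2,x5,x6,x9,x12,x14,x20,x22,x23,x25,x26,x32}
  U6: {x8,x9,x11,x14,x16,x18,x19,x23,x24,x25,x29,x31,x34,x35}
  U12: {x4,x15,x29}
  U13: {x13,x15,x28}
  U14: {x3,x12,x28}
  U15: {x5,x12,x25}
  U16: {x24,x25,x29}
  U23: {x2,x7,x15}
  U24: {x1,x10,x19}
  U25: {x1,x2,x6}
  U26: {x11,x19,x29}
  U34: {x16,x28,x30}
  U35: {x2,x20,x23}
  U36: {x16,x23,x31}
  U45: {x1,x12,x32}
  U46: {x16,x18,x19}
  U56: {x9,x14,x23,x25}
  U123: {x15}
  U126: {x29}
  U134: {x28}
  U145: {x12}
  U156: {x25}
  U235: {x2}
  U245: {x1}
  U246: {x19}
  U346: {x16}
  U356: {x23}
C dims 6,15,10; δ0: rk 5, SNF 1^5; δ1: rk 10, SNF 1^9·2
degree 0: 6−5−0 = 1 → Ȟ^0 ≅ Z
degree 1: 15−10−5 = 0 → Ȟ^1 ≅ 0
degree 2: 10−0−10 = 0 plus torsion [2] → Ȟ^2 ≅ Z/2


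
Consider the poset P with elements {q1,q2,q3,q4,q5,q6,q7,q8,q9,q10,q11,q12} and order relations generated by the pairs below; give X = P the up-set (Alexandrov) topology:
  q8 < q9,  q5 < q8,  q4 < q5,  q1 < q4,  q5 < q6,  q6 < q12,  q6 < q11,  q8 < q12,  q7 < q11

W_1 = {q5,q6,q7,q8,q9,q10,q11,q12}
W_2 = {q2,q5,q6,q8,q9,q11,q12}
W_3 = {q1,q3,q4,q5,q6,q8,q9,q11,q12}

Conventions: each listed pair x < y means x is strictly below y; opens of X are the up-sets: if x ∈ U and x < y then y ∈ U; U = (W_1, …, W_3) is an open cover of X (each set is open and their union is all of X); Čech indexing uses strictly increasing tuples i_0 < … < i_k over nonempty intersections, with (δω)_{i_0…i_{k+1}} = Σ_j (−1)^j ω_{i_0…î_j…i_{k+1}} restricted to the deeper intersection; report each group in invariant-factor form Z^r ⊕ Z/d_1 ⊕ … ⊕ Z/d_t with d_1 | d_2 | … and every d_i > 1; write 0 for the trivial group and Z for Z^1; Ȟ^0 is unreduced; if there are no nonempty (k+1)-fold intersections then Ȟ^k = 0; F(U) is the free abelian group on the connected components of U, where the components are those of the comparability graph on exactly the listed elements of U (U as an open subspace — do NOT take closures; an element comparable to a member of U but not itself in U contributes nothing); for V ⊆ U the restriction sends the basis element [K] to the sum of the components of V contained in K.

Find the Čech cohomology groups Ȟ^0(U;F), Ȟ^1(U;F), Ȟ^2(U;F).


Ȟ^0 ≅ Z^4, Ȟ^1 ≅ 0, Ȟ^2 ≅ 0

nonempty overlaps:
  W12={q5,q6,q8,q9,q11,q12} W13={q5,q6,q8,q9,q11,q12} W23={q5,q6,q8,q9,q11,q12}
  W123={q5,q6,q8,q9,q11,q12}
components per intersection:
  W1: {q5,q6,q7,q8,q9,q11,q12} {q10}
  W2: {q2} {q5,q6,q8,q9,q11,q12}
  W3: {q1,q4,q5,q6,q8,q9,q11,q12} {q3}
  W12: {q5,q6,q8,q9,q11,q12}
  W13: {q5,q6,q8,q9,q11,q12}
  W23: {q5,q6,q8,q9,q11,q12}
  W123: {q5,q6,q8,q9,q11,q12}
C dims 6,3,1; δ0: rk 2, SNF 1^2; δ1: rk 1, SNF 1^1
degree 0: 6−2−0 = 4 → Ȟ^0 ≅ Z^4
degree 1: 3−1−2 = 0 → Ȟ^1 ≅ 0
degree 2: 1−0−1 = 0 → Ȟ^2 ≅ 0


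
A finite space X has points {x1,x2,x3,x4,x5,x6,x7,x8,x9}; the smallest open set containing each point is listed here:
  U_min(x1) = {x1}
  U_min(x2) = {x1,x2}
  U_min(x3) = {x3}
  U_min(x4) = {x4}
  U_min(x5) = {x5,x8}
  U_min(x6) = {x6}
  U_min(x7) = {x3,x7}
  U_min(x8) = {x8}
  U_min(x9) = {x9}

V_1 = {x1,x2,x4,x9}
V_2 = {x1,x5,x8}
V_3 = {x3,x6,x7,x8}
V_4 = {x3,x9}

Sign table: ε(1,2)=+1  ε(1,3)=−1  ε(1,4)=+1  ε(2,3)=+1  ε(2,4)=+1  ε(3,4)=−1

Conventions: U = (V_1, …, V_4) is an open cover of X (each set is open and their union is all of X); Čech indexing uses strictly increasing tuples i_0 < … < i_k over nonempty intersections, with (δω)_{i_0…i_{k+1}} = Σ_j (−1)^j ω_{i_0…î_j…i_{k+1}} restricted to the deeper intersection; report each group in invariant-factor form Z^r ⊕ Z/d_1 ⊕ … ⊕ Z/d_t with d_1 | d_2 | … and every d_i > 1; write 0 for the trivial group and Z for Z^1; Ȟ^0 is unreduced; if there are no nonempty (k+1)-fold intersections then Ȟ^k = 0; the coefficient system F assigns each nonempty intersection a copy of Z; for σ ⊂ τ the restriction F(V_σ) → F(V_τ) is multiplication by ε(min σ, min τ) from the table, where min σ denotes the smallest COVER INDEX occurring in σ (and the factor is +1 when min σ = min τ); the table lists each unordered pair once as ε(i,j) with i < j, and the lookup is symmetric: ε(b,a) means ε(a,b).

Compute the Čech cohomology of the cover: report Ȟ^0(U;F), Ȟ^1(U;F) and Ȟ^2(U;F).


Ȟ^0 = 0, Ȟ^1 = Z/2 and Ȟ^2 = 0

nerve simplices:
  V12={x1} V14={x9} V23={x8} V34={x3}
C dims 4,4; δ0: rk 4, SNF 1^3·2
degree 0: 4−4−0 = 0 → Ȟ^0 ≅ 0
degree 1: 4−0−4 = 0 plus torsion [2] → Ȟ^1 ≅ Z/2
degree 2: 0−0−0 = 0 → Ȟ^2 ≅ 0


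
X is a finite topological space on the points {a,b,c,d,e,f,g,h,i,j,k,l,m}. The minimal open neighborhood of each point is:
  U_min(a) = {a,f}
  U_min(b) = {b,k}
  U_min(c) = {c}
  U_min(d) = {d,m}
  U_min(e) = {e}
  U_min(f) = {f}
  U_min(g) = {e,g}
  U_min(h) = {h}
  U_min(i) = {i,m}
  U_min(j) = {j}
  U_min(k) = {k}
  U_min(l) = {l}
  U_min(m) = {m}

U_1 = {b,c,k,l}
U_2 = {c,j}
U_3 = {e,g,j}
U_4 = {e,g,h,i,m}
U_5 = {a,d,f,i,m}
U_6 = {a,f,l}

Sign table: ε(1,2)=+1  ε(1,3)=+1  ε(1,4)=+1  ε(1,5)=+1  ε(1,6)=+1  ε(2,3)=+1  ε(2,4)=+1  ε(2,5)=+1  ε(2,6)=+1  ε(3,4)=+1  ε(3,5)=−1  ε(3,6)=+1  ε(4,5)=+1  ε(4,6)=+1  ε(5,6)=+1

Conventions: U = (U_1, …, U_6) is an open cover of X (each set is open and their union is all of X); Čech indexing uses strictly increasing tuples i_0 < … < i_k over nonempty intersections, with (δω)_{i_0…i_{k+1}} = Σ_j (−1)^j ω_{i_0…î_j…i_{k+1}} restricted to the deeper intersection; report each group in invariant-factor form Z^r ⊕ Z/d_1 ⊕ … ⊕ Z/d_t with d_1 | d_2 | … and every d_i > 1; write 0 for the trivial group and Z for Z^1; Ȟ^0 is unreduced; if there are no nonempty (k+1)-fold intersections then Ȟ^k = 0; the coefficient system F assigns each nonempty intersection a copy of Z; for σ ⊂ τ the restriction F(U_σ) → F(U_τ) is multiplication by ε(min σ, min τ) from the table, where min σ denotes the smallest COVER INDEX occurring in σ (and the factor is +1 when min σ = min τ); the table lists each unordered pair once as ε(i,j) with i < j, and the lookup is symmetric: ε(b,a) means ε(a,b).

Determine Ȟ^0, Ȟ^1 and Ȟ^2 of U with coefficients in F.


nerve simplices:
  U12={c} U16={l} U23={j} U34={e,g} U45={i,m} U56={a,f}
C dims 6,6; δ0: rk 5, SNF 1^5
degree 0: 6−5−0 = 1 → Ȟ^0 ≅ Z
degree 1: 6−0−5 = 1 → Ȟ^1 ≅ Z
degree 2: 0−0−0 = 0 → Ȟ^2 ≅ 0

Ȟ^0 = Z; Ȟ^1 = Z; Ȟ^2 = 0


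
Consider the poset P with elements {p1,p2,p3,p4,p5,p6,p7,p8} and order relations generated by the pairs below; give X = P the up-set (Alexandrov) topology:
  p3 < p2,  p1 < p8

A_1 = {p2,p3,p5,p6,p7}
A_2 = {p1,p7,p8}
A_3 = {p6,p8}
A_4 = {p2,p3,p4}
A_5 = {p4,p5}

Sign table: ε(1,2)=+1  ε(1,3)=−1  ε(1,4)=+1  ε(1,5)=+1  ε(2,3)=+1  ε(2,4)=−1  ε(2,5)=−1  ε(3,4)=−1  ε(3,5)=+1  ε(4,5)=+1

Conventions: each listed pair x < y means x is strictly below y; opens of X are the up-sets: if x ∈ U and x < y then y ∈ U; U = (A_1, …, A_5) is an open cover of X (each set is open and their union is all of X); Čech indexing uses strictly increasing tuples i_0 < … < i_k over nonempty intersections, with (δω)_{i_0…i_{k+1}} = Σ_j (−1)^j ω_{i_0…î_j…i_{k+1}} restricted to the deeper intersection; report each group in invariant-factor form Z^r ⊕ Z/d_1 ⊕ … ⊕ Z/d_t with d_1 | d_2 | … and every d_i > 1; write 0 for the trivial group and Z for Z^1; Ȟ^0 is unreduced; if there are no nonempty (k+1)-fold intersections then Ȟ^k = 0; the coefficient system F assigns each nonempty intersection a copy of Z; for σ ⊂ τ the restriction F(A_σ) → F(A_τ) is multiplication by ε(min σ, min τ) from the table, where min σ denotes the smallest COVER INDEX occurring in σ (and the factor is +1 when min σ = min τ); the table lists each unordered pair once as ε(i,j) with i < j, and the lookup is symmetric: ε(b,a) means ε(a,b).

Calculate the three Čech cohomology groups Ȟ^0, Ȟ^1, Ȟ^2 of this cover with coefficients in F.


intersection data:
  A12={p7} A13={p6} A14={p2,p3} A15={p5} A23={p8} A45={p4}
C dims 5,6; δ0: rk 5, SNF 1^4·2
Ȟ^0 = (5 − 5) − 0 = 0, so Ȟ^0 ≅ 0
Ȟ^1 = (6 − 0) − 5 = 1 plus torsion [2], so Ȟ^1 ≅ Z ⊕ Z/2
Ȟ^2 = (0 − 0) − 0 = 0, so Ȟ^2 ≅ 0

Ȟ^0 ≅ 0, Ȟ^1 ≅ Z ⊕ Z/2, Ȟ^2 ≅ 0


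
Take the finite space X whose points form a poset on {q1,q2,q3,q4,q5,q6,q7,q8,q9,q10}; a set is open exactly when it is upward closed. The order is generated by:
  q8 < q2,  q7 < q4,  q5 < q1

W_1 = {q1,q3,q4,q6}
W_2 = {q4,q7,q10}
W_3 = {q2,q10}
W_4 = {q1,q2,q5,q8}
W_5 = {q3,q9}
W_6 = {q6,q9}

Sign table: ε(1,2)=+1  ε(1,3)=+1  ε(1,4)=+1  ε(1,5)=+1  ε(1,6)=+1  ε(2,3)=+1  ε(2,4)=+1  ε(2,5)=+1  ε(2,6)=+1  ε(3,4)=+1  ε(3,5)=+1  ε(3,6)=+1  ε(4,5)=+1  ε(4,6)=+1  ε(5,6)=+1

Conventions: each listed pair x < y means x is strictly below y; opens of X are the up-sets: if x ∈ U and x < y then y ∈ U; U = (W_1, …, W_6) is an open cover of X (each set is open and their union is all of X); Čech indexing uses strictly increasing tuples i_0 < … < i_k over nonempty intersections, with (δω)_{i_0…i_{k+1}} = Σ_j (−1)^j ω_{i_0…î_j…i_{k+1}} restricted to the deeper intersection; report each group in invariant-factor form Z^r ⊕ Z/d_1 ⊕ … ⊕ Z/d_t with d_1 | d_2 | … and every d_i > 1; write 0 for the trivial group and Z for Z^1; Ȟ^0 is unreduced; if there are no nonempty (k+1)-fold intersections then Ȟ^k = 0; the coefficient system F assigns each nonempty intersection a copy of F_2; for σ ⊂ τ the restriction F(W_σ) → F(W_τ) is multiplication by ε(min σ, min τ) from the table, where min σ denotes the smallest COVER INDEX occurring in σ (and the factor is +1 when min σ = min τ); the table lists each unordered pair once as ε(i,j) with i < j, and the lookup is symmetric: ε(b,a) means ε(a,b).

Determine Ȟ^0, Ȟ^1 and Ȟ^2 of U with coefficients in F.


cover nerve:
  W12={q4} W14={q1} W15={q3} W16={q6} W23={q10} W34={q2} W56={q9}
C dims 6,7; δ0: rk_F2 5
Ȟ^0: (6−5)−0=1 ⇒ Z/2
Ȟ^1: (7−0)−5=2 ⇒ Z/2 ⊕ Z/2
Ȟ^2: (0−0)−0=0 ⇒ 0

Ȟ^0 = Z/2, Ȟ^1 = Z/2 ⊕ Z/2 and Ȟ^2 = 0


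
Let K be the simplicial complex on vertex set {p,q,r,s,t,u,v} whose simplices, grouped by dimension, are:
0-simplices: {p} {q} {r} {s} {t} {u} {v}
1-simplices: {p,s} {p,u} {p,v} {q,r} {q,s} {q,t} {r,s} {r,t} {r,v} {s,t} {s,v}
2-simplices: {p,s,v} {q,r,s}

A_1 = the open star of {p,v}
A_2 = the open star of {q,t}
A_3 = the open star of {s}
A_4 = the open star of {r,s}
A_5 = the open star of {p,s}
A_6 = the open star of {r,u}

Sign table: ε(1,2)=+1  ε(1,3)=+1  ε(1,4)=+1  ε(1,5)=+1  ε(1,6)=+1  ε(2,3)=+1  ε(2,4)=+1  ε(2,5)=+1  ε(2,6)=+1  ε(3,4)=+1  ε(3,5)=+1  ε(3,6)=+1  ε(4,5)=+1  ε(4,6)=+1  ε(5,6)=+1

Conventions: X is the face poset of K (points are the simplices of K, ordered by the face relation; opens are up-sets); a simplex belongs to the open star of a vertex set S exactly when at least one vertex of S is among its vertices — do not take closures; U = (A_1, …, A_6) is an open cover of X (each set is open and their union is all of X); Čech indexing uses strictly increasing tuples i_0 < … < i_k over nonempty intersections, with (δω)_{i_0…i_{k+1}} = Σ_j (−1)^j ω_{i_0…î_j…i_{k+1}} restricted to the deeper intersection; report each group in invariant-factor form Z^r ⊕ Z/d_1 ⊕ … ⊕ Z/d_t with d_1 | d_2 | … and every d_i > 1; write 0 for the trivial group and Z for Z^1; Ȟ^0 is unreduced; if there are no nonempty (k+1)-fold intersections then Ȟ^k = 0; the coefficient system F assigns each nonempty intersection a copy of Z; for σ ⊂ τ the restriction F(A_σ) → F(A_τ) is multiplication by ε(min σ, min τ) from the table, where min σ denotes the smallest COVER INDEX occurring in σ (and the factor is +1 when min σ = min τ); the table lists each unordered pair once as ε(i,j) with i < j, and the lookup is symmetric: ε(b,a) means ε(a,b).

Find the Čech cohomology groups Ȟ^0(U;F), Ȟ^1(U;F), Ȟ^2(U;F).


cover nerve:
  A1={{p},{v},{p,s},{p,u},{p,v},{r,v},{s,v},{p,s,v}} A2={{q},{t},{q,r},{q,s},{q,t},{r,t},{s,t},{q,r,s}} A3={{s},{p,s},{q,s},{r,s},{s,t},{s,v},{p,s,v},{q,r,s}} A4={{r},{s},{p,s},{q,r},{q,s},{r,s},{r,t},{r,v},{s,t},{s,v},{p,s,v},{q,r,s}} A5={{p},{s},{p,s},{p,u},{p,v},{q,s},{r,s},{s,t},{s,v},{p,s,v},{q,r,s}} A6={{r},{u},{p,u},{q,r},{r,s},{r,t},{r,v},{q,r,s}}
  A13={{p,s},{s,v},{p,s,v}} A14={{p,s},{r,v},{s,v},{p,s,v}} A15={{p},{p,s},{p,u},{p,v},{s,v},{p,s,v}} A16={{p,u},{r,v}} A23={{q,s},{s,t},{q,r,s}} A24={{q,r},{q,s},{r,t},{s,t},{q,r,s}} A25={{q,s},{s,t},{q,r,s}} A26={{q,r},{r,t},{q,r,s}} A34={{s},{p,s},{q,s},{r,s},{s,t},{s,v},{p,s,v},{q,r,s}} A35={{s},{p,s},{q,s},{r,s},{s,t},{s,v},{p,s,v},{q,r,s}} A36={{r,s},{q,r,s}} A45={{s},{p,s},{q,s},{r,s},{s,t},{s,v},{p,s,v},{q,r,s}} A46={{r},{q,r},{r,s},{r,t},{r,v},{q,r,s}} A56={{p,u},{r,s},{q,r,s}}
  A134={{p,s},{s,v},{p,s,v}} A135={{p,s},{s,v},{p,s,v}} A145={{p,s},{s,v},{p,s,v}} A146={{r,v}} A156={{p,u}} A234={{q,s},{s,t},{q,r,s}} A235={{q,s},{s,t},{q,r,s}} A236={{q,r,s}} A245={{q,s},{s,t},{q,r,s}} A246={{q,r},{r,t},{q,r,s}} A256={{q,r,s}} A345={{s},{p,s},{q,s},{r,s},{s,t},{s,v},{p,s,v},{q,r,s}} A346={{r,s},{q,r,s}} A356={{r,s},{q,r,s}} A456={{r,s},{q,r,s}}
  A1345={{p,s},{s,v},{p,s,v}} A2345={{q,s},{s,t},{q,r,s}} A2346={{q,r,s}} A2356={{q,r,s}} A2456={{q,r,s}} A3456={{r,s},{q,r,s}}
  A23456={{q,r,s}}
C dims 6,14,15,6; δ0: rk 5, SNF 1^5; δ1: rk 9, SNF 1^9; δ2: rk 5, SNF 1^5
Ȟ^0: (6−5)−0=1 ⇒ Z
Ȟ^1: (14−9)−5=0 ⇒ 0
Ȟ^2: (15−5)−9=1 ⇒ Z

Ȟ^0 = Z; Ȟ^1 = 0; Ȟ^2 = Z


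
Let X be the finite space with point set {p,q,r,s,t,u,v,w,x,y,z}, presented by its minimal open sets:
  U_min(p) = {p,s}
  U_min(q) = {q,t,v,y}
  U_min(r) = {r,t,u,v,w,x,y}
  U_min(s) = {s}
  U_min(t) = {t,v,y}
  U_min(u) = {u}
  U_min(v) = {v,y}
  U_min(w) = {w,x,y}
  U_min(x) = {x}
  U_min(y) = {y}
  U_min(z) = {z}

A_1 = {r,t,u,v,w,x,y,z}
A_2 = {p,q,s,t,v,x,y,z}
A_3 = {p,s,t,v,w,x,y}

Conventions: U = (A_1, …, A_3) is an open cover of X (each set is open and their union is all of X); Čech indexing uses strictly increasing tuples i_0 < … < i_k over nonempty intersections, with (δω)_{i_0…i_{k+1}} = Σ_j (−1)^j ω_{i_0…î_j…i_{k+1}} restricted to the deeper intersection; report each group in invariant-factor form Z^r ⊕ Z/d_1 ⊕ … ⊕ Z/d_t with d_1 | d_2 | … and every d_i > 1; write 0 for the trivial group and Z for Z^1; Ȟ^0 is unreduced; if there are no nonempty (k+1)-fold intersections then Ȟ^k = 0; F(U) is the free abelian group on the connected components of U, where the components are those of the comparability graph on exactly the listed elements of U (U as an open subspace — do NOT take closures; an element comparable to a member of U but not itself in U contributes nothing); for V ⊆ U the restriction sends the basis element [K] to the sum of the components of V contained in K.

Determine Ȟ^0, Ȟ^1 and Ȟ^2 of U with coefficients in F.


Ȟ^0 = Z^3,  Ȟ^1 = 0,  Ȟ^2 = 0

nonempty overlaps:
  A12={t,v,x,y,z} A13={t,v,w,x,y} A23={p,s,t,v,x,y}
  A123={t,v,x,y}
components per intersection:
  A1: {r,t,u,v,w,x,y} {z}
  A2: {p,s} {q,t,v,y} {x} {z}
  A3: {p,s} {t,v,w,x,y}
  A12: {t,v,y} {x} {z}
  A13: {t,v,w,x,y}
  A23: {p,s} {t,v,y} {x}
  A123: {t,v,y} {x}
C dims 8,7,2; δ0: rk 5, SNF 1^5; δ1: rk 2, SNF 1^2
degree 0: 8−5−0 = 3 → Ȟ^0 ≅ Z^3
degree 1: 7−2−5 = 0 → Ȟ^1 ≅ 0
degree 2: 2−0−2 = 0 → Ȟ^2 ≅ 0


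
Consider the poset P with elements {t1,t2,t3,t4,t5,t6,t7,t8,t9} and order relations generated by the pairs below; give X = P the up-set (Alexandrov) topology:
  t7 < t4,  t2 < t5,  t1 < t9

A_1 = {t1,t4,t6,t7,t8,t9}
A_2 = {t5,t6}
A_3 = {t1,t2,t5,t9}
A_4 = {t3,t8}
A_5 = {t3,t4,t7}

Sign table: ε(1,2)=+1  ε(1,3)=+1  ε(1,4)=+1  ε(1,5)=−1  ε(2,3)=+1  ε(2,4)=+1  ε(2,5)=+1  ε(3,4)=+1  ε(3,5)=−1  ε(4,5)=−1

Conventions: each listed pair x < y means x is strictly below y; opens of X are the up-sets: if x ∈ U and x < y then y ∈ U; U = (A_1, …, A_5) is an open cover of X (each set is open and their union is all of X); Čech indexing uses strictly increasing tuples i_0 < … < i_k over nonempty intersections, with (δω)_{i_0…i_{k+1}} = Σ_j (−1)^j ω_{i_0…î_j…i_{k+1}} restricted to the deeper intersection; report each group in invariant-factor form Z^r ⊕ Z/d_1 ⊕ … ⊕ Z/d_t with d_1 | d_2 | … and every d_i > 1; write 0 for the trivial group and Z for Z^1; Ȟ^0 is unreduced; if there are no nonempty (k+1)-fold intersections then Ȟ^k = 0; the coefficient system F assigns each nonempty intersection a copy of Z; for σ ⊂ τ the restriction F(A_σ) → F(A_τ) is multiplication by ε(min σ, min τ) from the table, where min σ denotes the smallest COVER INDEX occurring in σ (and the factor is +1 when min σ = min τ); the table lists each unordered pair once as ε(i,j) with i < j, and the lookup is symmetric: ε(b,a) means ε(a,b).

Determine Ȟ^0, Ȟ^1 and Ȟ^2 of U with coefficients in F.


Ȟ^0(U;F) ≅ Z, Ȟ^1(U;F) ≅ Z^2, Ȟ^2(U;F) ≅ 0

nerve of the cover:
  A12={t6} A13={t1,t9} A14={t8} A15={t4,t7} A23={t5} A45={t3}
C dims 5,6; δ0: rk 4, SNF 1^4
Ȟ^0 = (5 − 4) − 0 = 1, so Ȟ^0 ≅ Z
Ȟ^1 = (6 − 0) − 4 = 2, so Ȟ^1 ≅ Z^2
Ȟ^2 = (0 − 0) − 0 = 0, so Ȟ^2 ≅ 0


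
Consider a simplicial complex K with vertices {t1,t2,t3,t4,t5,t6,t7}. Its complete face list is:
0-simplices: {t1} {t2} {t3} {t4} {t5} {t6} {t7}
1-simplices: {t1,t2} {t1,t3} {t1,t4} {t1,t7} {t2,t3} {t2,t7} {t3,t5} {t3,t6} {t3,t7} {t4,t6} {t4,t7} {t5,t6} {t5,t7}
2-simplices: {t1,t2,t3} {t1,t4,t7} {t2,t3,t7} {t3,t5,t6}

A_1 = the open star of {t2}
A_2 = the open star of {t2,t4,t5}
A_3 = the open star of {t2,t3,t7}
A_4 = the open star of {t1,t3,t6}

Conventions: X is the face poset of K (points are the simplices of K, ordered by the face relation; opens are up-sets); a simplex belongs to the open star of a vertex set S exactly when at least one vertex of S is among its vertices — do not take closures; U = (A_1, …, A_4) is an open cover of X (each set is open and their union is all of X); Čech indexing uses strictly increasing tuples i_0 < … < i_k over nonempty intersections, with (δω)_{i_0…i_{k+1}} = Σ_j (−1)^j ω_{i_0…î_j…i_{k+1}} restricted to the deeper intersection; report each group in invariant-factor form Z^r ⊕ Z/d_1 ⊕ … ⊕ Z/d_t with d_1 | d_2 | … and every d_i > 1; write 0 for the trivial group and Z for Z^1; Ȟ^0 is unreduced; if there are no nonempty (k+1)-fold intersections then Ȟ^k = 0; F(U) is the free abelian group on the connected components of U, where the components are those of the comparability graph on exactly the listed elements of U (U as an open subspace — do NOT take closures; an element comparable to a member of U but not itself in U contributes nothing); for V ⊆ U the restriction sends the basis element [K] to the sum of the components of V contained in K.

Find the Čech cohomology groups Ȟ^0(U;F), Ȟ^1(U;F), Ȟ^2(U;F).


Ȟ^0 ≅ Z,  Ȟ^1 ≅ Z^3,  Ȟ^2 ≅ 0

cover nerve:
  A1={{t2},{t1,t2},{t2,t3},{t2,t7},{t1,t2,t3},{t2,t3,t7}} A2={{t2},{t4},{t5},{t1,t2},{t1,t4},{t2,t3},{t2,t7},{t3,t5},{t4,t6},{t4,t7},{t5,t6},{t5,t7},{t1,t2,t3},{t1,t4,t7},{t2,t3,t7},{t3,t5,t6}} A3={{t2},{t3},{t7},{t1,t2},{t1,t3},{t1,t7},{t2,t3},{t2,t7},{t3,t5},{t3,t6},{t3,t7},{t4,t7},{t5,t7},{t1,t2,t3},{t1,t4,t7},{t2,t3,t7},{t3,t5,t6}} A4={{t1},{t3},{t6},{t1,t2},{t1,t3},{t1,t4},{t1,t7},{t2,t3},{t3,t5},{t3,t6},{t3,t7},{t4,t6},{t5,t6},{t1,t2,t3},{t1,t4,t7},{t2,t3,t7},{t3,t5,t6}}
  A12={{t2},{t1,t2},{t2,t3},{t2,t7},{t1,t2,t3},{t2,t3,t7}} A13={{t2},{t1,t2},{t2,t3},{t2,t7},{t1,t2,t3},{t2,t3,t7}} A14={{t1,t2},{t2,t3},{t1,t2,t3},{t2,t3,t7}} A23={{t2},{t1,t2},{t2,t3},{t2,t7},{t3,t5},{t4,t7},{t5,t7},{t1,t2,t3},{t1,t4,t7},{t2,t3,t7},{t3,t5,t6}} A24={{t1,t2},{t1,t4},{t2,t3},{t3,t5},{t4,t6},{t5,t6},{t1,t2,t3},{t1,t4,t7},{t2,t3,t7},{t3,t5,t6}} A34={{t3},{t1,t2},{t1,t3},{t1,t7},{t2,t3},{t3,t5},{t3,t6},{t3,t7},{t1,t2,t3},{t1,t4,t7},{t2,t3,t7},{t3,t5,t6}}
  A123={{t2},{t1,t2},{t2,t3},{t2,t7},{t1,t2,t3},{t2,t3,t7}} A124={{t1,t2},{t2,t3},{t1,t2,t3},{t2,t3,t7}} A134={{t1,t2},{t2,t3},{t1,t2,t3},{t2,t3,t7}} A234={{t1,t2},{t2,t3},{t3,t5},{t1,t2,t3},{t1,t4,t7},{t2,t3,t7},{t3,t5,t6}}
  A1234={{t1,t2},{t2,t3},{t1,t2,t3},{t2,t3,t7}}
components per intersection:
  A1: {{t2},{t1,t2},{t2,t3},{t2,t7},{t1,t2,t3},{t2,t3,t7}}
  A2: {{t2},{t1,t2},{t2,t3},{t2,t7},{t1,t2,t3},{t2,t3,t7}} {{t4},{t1,t4},{t4,t6},{t4,t7},{t1,t4,t7}} {{t5},{t3,t5},{t5,t6},{t5,t7},{t3,t5,t6}}
  A3: {{t2},{t3},{t7},{t1,t2},{t1,t3},{t1,t7},{t2,t3},{t2,t7},{t3,t5},{t3,t6},{t3,t7},{t4,t7},{t5,t7},{t1,t2,t3},{t1,t4,t7},{t2,t3,t7},{t3,t5,t6}}
  A4: {{t1},{t3},{t6},{t1,t2},{t1,t3},{t1,t4},{t1,t7},{t2,t3},{t3,t5},{t3,t6},{t3,t7},{t4,t6},{t5,t6},{t1,t2,t3},{t1,t4,t7},{t2,t3,t7},{t3,t5,t6}}
  A12: {{t2},{t1,t2},{t2,t3},{t2,t7},{t1,t2,t3},{t2,t3,t7}}
  A13: {{t2},{t1,t2},{t2,t3},{t2,t7},{t1,t2,t3},{t2,t3,t7}}
  A14: {{t1,t2},{t2,t3},{t1,t2,t3},{t2,t3,t7}}
  A23: {{t2},{t1,t2},{t2,t3},{t2,t7},{t1,t2,t3},{t2,t3,t7}} {{t3,t5},{t3,t5,t6}} {{t4,t7},{t1,t4,t7}} {{t5,t7}}
  A24: {{t1,t2},{t2,t3},{t1,t2,t3},{t2,t3,t7}} {{t1,t4},{t1,t4,t7}} {{t3,t5},{t5,t6},{t3,t5,t6}} {{t4,t6}}
  A34: {{t3},{t1,t2},{t1,t3},{t2,t3},{t3,t5},{t3,t6},{t3,t7},{t1,t2,t3},{t2,t3,t7},{t3,t5,t6}} {{t1,t7},{t1,t4,t7}}
  A123: {{t2},{t1,t2},{t2,t3},{t2,t7},{t1,t2,t3},{t2,t3,t7}}
  A124: {{t1,t2},{t2,t3},{t1,t2,t3},{t2,t3,t7}}
  A134: {{t1,t2},{t2,t3},{t1,t2,t3},{t2,t3,t7}}
  A234: {{t1,t2},{t2,t3},{t1,t2,t3},{t2,t3,t7}} {{t3,t5},{t3,t5,t6}} {{t1,t4,t7}}
  A1234: {{t1,t2},{t2,t3},{t1,t2,t3},{t2,t3,t7}}
C dims 6,13,6,1; δ0: rk 5, SNF 1^5; δ1: rk 5, SNF 1^5; δ2: rk 1, SNF 1^1
Ȟ^0: (6−5)−0=1 ⇒ Z
Ȟ^1: (13−5)−5=3 ⇒ Z^3
Ȟ^2: (6−1)−5=0 ⇒ 0


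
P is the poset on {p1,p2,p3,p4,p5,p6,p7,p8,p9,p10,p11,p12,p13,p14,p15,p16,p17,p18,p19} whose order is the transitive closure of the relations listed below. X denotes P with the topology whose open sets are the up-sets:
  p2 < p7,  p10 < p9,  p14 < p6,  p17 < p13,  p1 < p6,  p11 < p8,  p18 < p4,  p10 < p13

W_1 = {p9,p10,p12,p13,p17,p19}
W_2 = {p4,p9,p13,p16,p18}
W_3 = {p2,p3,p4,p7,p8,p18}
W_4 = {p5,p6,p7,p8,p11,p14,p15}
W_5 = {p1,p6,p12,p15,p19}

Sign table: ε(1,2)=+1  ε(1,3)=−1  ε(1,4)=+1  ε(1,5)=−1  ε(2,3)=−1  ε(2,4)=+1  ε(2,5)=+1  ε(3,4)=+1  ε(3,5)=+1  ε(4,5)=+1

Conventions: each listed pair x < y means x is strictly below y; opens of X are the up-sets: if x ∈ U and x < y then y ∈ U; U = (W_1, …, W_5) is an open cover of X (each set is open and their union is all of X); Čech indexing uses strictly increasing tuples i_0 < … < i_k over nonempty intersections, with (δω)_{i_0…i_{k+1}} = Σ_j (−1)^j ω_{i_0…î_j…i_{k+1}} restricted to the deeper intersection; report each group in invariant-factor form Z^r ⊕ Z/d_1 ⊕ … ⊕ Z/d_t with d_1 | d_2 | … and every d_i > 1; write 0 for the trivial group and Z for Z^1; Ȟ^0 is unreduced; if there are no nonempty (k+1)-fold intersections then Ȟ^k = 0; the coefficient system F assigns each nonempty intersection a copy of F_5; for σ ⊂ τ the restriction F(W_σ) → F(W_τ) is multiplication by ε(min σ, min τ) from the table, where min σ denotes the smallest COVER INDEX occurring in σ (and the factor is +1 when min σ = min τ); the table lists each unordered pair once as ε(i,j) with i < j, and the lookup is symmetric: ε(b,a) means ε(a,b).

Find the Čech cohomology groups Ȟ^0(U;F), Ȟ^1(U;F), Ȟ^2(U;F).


intersection data:
  W12={p9,p13} W15={p12,p19} W23={p4,p18} W34={p7,p8} W45={p6,p15}
C dims 5,5; δ0: rk_F5 4
Ȟ^0 = (5 − 4) − 0 = 1, so Ȟ^0 ≅ Z/5
Ȟ^1 = (5 − 0) − 4 = 1, so Ȟ^1 ≅ Z/5
Ȟ^2 = (0 − 0) − 0 = 0, so Ȟ^2 ≅ 0

Ȟ^0 ≅ Z/5, Ȟ^1 ≅ Z/5 and Ȟ^2 ≅ 0


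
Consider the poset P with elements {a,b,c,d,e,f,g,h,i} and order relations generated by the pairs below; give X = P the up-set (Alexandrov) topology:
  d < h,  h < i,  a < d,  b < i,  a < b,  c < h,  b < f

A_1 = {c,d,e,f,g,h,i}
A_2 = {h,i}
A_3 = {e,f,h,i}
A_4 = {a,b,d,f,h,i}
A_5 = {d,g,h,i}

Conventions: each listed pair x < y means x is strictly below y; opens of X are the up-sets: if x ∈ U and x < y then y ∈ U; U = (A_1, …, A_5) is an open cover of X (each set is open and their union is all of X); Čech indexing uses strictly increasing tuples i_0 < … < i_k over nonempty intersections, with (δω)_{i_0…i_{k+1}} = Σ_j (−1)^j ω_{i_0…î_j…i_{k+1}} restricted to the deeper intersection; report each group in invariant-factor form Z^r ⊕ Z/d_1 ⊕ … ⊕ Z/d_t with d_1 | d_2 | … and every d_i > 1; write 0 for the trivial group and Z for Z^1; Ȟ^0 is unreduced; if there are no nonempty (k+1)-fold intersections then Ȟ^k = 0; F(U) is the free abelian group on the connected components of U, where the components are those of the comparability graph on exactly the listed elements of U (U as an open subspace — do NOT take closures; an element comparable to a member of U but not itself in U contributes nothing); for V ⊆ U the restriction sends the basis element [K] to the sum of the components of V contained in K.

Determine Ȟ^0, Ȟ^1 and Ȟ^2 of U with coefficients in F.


Ȟ^0(U;F) ≅ Z^3,  Ȟ^1(U;F) ≅ 0,  Ȟ^2(U;F) ≅ 0

nerve simplices:
  A12={h,i} A13={e,f,h,i} A14={d,f,h,i} A15={d,g,h,i} A23={h,i} A24={h,i} A25={h,i} A34={f,h,i} A35={h,i} A45={d,h,i}
  A123={h,i} A124={h,i} A125={h,i} A134={f,h,i} A135={h,i} A145={d,h,i} A234={h,i} A235={h,i} A245={h,i} A345={h,i}
  A1234={h,i} A1235={h,i} A1245={h,i} A1345={h,i} A2345={h,i}
  A12345={h,i}
components per intersection:
  A1: {c,d,h,i} {e} {f} {g}
  A2: {h,i}
  A3: {e} {f} {h,i}
  A4: {a,b,d,f,h,i}
  A5: {d,h,i} {g}
  A12: {h,i}
  A13: {e} {f} {h,i}
  A14: {d,h,i} {f}
  A15: {d,h,i} {g}
  A23: {h,i}
  A24: {h,i}
  A25: {h,i}
  A34: {f} {h,i}
  A35: {h,i}
  A45: {d,h,i}
  A123: {h,i}
  A124: {h,i}
  A125: {h,i}
  A134: {f} {h,i}
  A135: {h,i}
  A145: {d,h,i}
  A234: {h,i}
  A235: {h,i}
  A245: {h,i}
  A345: {h,i}
  A1234: {h,i}
  A1235: {h,i}
  A1245: {h,i}
  A1345: {h,i}
  A2345: {h,i}
  A12345: {h,i}
C dims 11,15,11,5; δ0: rk 8, SNF 1^8; δ1: rk 7, SNF 1^7; δ2: rk 4, SNF 1^4
degree 0: 11−8−0 = 3 → Ȟ^0 ≅ Z^3
degree 1: 15−7−8 = 0 → Ȟ^1 ≅ 0
degree 2: 11−4−7 = 0 → Ȟ^2 ≅ 0
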